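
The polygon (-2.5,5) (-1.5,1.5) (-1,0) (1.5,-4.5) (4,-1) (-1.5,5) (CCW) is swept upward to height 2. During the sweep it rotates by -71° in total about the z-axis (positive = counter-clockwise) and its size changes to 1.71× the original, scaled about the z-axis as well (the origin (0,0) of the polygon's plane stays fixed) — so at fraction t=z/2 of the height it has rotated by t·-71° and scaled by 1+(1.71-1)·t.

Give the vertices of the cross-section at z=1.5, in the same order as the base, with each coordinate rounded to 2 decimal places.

t = z/height = 1.5/2 = 0.75
s = 1 + (scale-1)·z/height = 1 + (1.71-1)·1.5/2 = 1.532500
θ = twist·z/height = -71°·1.5/2 = -53.2500° = -0.929388 rad
cos θ = 0.598325, sin θ = -0.801254 (intermediates below are computed at full precision and shown rounded to 5 d.p.)
v1: (-2.5,5) → rotate → (2.51046,4.99476) → ×s → (3.84728,7.65447) → (3.85,7.65)
v2: (-1.5,1.5) → rotate → (0.30439,2.09937) → ×s → (0.46648,3.21728) → (0.47,3.22)
v3: (-1,0) → rotate → (-0.59832,0.80125) → ×s → (-0.91693,1.22792) → (-0.92,1.23)
v4: (1.5,-4.5) → rotate → (-2.70816,-3.89434) → ×s → (-4.15025,-5.96808) → (-4.15,-5.97)
v5: (4,-1) → rotate → (1.59204,-3.80334) → ×s → (2.43981,-5.82862) → (2.44,-5.83)
v6: (-1.5,5) → rotate → (3.10878,4.19350) → ×s → (4.76421,6.42654) → (4.76,6.43)

Cross-section at z=1.5: (3.85,7.65) (0.47,3.22) (-0.92,1.23) (-4.15,-5.97) (2.44,-5.83) (4.76,6.43)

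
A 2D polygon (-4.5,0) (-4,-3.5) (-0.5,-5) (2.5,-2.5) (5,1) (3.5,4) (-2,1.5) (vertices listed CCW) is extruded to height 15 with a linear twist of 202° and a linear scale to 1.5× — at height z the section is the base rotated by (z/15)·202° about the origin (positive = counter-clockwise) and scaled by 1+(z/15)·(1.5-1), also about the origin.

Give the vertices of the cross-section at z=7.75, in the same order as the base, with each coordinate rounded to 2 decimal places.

Cross-section at z=7.75: (1.41,-5.49) (5.52,-3.78) (6.25,0.95) (2.27,3.83) (-2.78,5.78) (-5.97,3.02) (-1.20,-2.91)

t = z/height = 7.75/15 = 0.516667
s = 1 + (scale-1)·z/height = 1 + (1.5-1)·7.75/15 = 1.258333
θ = twist·z/height = 202°·7.75/15 = 104.3667° = 1.821542 rad
cos θ = -0.248126, sin θ = 0.968728 (intermediates below are computed at full precision and shown rounded to 5 d.p.)
v1: (-4.5,0) → rotate → (1.11657,-4.35927) → ×s → (1.40502,-5.48542) → (1.41,-5.49)
v2: (-4,-3.5) → rotate → (4.38305,-3.00647) → ×s → (5.51534,-3.78314) → (5.52,-3.78)
v3: (-0.5,-5) → rotate → (4.96770,0.75627) → ×s → (6.25102,0.95164) → (6.25,0.95)
v4: (2.5,-2.5) → rotate → (1.80150,3.04214) → ×s → (2.26689,3.82802) → (2.27,3.83)
v5: (5,1) → rotate → (-2.20936,4.59551) → ×s → (-2.78011,5.78269) → (-2.78,5.78)
v6: (3.5,4) → rotate → (-4.74335,2.39804) → ×s → (-5.96872,3.01754) → (-5.97,3.02)
v7: (-2,1.5) → rotate → (-0.95684,-2.30964) → ×s → (-1.20402,-2.90630) → (-1.20,-2.91)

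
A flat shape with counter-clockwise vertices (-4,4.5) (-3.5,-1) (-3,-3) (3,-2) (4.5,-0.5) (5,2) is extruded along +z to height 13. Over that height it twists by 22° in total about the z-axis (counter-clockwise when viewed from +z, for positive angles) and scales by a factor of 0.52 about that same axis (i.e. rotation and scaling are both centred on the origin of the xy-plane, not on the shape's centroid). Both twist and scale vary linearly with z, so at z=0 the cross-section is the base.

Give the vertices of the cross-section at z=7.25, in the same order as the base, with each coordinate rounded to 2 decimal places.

Cross-section at z=7.25: (-3.56,2.60) (-2.35,-1.26) (-1.68,-2.61) (2.46,-0.96) (3.30,0.34) (3.27,2.21)

t = z/height = 7.25/13 = 0.557692
s = 1 + (scale-1)·z/height = 1 + (0.52-1)·7.25/13 = 0.732308
θ = twist·z/height = 22°·7.25/13 = 12.2692° = 0.214138 rad
cos θ = 0.977160, sin θ = 0.212506 (intermediates below are computed at full precision and shown rounded to 5 d.p.)
v1: (-4,4.5) → rotate → (-4.86491,3.54720) → ×s → (-3.56261,2.59764) → (-3.56,2.60)
v2: (-3.5,-1) → rotate → (-3.20755,-1.72093) → ×s → (-2.34892,-1.26025) → (-2.35,-1.26)
v3: (-3,-3) → rotate → (-2.29396,-3.56900) → ×s → (-1.67989,-2.61360) → (-1.68,-2.61)
v4: (3,-2) → rotate → (3.35649,-1.31680) → ×s → (2.45798,-0.96430) → (2.46,-0.96)
v5: (4.5,-0.5) → rotate → (4.50347,0.46770) → ×s → (3.29793,0.34250) → (3.30,0.34)
v6: (5,2) → rotate → (4.46079,3.01685) → ×s → (3.26667,2.20926) → (3.27,2.21)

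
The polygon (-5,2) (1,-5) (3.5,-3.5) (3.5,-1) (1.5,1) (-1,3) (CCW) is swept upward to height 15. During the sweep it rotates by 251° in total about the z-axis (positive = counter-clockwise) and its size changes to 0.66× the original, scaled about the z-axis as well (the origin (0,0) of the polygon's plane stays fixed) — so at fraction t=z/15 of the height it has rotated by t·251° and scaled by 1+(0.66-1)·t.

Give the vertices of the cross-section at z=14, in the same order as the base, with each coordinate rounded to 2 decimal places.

Cross-section at z=14: (3.10,1.97) (-3.17,1.44) (-3.33,-0.54) (-1.95,-1.54) (-0.04,-1.23) (2.06,-0.64)

t = z/height = 14/15 = 0.933333
s = 1 + (scale-1)·z/height = 1 + (0.66-1)·14/15 = 0.682667
θ = twist·z/height = 251°·14/15 = 234.2667° = 4.088725 rad
cos θ = -0.584014, sin θ = -0.811744 (intermediates below are computed at full precision and shown rounded to 5 d.p.)
v1: (-5,2) → rotate → (4.54356,2.89069) → ×s → (3.10173,1.97338) → (3.10,1.97)
v2: (1,-5) → rotate → (-4.64273,2.10832) → ×s → (-3.16944,1.43928) → (-3.17,1.44)
v3: (3.5,-3.5) → rotate → (-4.88515,-0.79706) → ×s → (-3.33493,-0.54412) → (-3.33,-0.54)
v4: (3.5,-1) → rotate → (-2.85579,-2.25709) → ×s → (-1.94955,-1.54084) → (-1.95,-1.54)
v5: (1.5,1) → rotate → (-0.06428,-1.80163) → ×s → (-0.04388,-1.22991) → (-0.04,-1.23)
v6: (-1,3) → rotate → (3.01925,-0.94030) → ×s → (2.06114,-0.64191) → (2.06,-0.64)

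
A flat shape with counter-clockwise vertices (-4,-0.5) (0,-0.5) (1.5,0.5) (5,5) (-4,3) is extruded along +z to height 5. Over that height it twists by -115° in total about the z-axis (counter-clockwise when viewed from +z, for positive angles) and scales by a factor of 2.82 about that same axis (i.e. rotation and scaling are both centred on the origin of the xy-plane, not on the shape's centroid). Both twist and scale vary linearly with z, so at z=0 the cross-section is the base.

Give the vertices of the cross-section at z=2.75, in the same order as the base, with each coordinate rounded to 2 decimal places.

t = z/height = 2.75/5 = 0.55
s = 1 + (scale-1)·z/height = 1 + (2.82-1)·2.75/5 = 2.001000
θ = twist·z/height = -115°·2.75/5 = -63.2500° = -1.103921 rad
cos θ = 0.450098, sin θ = -0.892979 (intermediates below are computed at full precision and shown rounded to 5 d.p.)
v1: (-4,-0.5) → rotate → (-2.24688,3.34687) → ×s → (-4.49601,6.69708) → (-4.50,6.70)
v2: (0,-0.5) → rotate → (-0.44649,-0.22505) → ×s → (-0.89343,-0.45032) → (-0.89,-0.45)
v3: (1.5,0.5) → rotate → (1.12164,-1.11442) → ×s → (2.24440,-2.22995) → (2.24,-2.23)
v4: (5,5) → rotate → (6.71539,-2.21440) → ×s → (13.43749,-4.43102) → (13.44,-4.43)
v5: (-4,3) → rotate → (0.87854,4.92221) → ×s → (1.75796,9.84934) → (1.76,9.85)

Cross-section at z=2.75: (-4.50,6.70) (-0.89,-0.45) (2.24,-2.23) (13.44,-4.43) (1.76,9.85)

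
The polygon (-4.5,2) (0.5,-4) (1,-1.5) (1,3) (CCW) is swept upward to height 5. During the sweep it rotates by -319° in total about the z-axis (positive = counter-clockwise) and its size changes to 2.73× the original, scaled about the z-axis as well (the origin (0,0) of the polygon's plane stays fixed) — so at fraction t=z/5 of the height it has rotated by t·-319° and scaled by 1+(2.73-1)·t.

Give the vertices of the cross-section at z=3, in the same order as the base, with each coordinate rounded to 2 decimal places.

t = z/height = 3/5 = 0.6
s = 1 + (scale-1)·z/height = 1 + (2.73-1)·3/5 = 2.038000
θ = twist·z/height = -319°·3/5 = -191.4000° = -3.340560 rad
cos θ = -0.980271, sin θ = 0.197657 (intermediates below are computed at full precision and shown rounded to 5 d.p.)
v1: (-4.5,2) → rotate → (4.01591,-2.85000) → ×s → (8.18442,-5.80830) → (8.18,-5.81)
v2: (0.5,-4) → rotate → (0.30049,4.01991) → ×s → (0.61241,8.19258) → (0.61,8.19)
v3: (1,-1.5) → rotate → (-0.68379,1.66806) → ×s → (-1.39355,3.39951) → (-1.39,3.40)
v4: (1,3) → rotate → (-1.57324,-2.74316) → ×s → (-3.20627,-5.59055) → (-3.21,-5.59)

Cross-section at z=3: (8.18,-5.81) (0.61,8.19) (-1.39,3.40) (-3.21,-5.59)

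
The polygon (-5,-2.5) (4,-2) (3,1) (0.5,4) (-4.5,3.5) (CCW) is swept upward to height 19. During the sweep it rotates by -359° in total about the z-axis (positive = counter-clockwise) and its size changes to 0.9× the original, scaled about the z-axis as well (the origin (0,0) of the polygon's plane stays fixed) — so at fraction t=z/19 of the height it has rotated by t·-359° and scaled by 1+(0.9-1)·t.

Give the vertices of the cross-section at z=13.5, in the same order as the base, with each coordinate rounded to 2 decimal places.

Cross-section at z=13.5: (3.44,-3.89) (0.84,4.07) (-1.62,2.45) (-3.71,-0.51) (-2.07,-4.88)

t = z/height = 13.5/19 = 0.710526
s = 1 + (scale-1)·z/height = 1 + (0.9-1)·13.5/19 = 0.928947
θ = twist·z/height = -359°·13.5/19 = -255.0789° = -4.451967 rad
cos θ = -0.257488, sin θ = 0.966282 (intermediates below are computed at full precision and shown rounded to 5 d.p.)
v1: (-5,-2.5) → rotate → (3.70314,-4.18769) → ×s → (3.44003,-3.89014) → (3.44,-3.89)
v2: (4,-2) → rotate → (0.90261,4.38010) → ×s → (0.83848,4.06888) → (0.84,4.07)
v3: (3,1) → rotate → (-1.73875,2.64136) → ×s → (-1.61520,2.45368) → (-1.62,2.45)
v4: (0.5,4) → rotate → (-3.99387,-0.54681) → ×s → (-3.71010,-0.50796) → (-3.71,-0.51)
v5: (-4.5,3.5) → rotate → (-2.22329,-5.24947) → ×s → (-2.06532,-4.87649) → (-2.07,-4.88)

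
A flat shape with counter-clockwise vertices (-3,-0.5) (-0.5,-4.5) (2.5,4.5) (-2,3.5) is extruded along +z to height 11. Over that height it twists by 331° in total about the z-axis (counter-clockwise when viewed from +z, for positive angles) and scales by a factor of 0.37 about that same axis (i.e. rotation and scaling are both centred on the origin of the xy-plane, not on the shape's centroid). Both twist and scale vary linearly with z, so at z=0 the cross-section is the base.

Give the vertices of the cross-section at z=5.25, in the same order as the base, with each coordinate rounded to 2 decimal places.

Cross-section at z=5.25: (2.08,-0.46) (1.50,2.79) (-2.80,-2.26) (0.38,-2.79)

t = z/height = 5.25/11 = 0.477273
s = 1 + (scale-1)·z/height = 1 + (0.37-1)·5.25/11 = 0.699318
θ = twist·z/height = 331°·5.25/11 = 157.9773° = 2.757224 rad
cos θ = -0.927035, sin θ = 0.374974 (intermediates below are computed at full precision and shown rounded to 5 d.p.)
v1: (-3,-0.5) → rotate → (2.96859,-0.66141) → ×s → (2.07599,-0.46253) → (2.08,-0.46)
v2: (-0.5,-4.5) → rotate → (2.15090,3.98417) → ×s → (1.50416,2.78620) → (1.50,2.79)
v3: (2.5,4.5) → rotate → (-4.00497,-3.23422) → ×s → (-2.80075,-2.26175) → (-2.80,-2.26)
v4: (-2,3.5) → rotate → (0.54166,-3.99457) → ×s → (0.37879,-2.79348) → (0.38,-2.79)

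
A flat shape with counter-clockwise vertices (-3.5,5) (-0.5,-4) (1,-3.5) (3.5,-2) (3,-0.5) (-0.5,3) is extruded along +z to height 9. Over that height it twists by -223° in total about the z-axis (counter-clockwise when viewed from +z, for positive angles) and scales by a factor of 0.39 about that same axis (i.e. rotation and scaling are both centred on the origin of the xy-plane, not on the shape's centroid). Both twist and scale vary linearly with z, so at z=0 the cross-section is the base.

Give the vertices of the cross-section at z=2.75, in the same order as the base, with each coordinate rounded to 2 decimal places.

Cross-section at z=2.75: (2.72,4.16) (-3.17,-0.83) (-2.34,-1.82) (-0.45,-3.25) (0.53,-2.42) (2.11,1.29)

t = z/height = 2.75/9 = 0.305556
s = 1 + (scale-1)·z/height = 1 + (0.39-1)·2.75/9 = 0.813611
θ = twist·z/height = -223°·2.75/9 = -68.1389° = -1.189248 rad
cos θ = 0.372358, sin θ = -0.928089 (intermediates below are computed at full precision and shown rounded to 5 d.p.)
v1: (-3.5,5) → rotate → (3.33719,5.11010) → ×s → (2.71518,4.15764) → (2.72,4.16)
v2: (-0.5,-4) → rotate → (-3.89854,-1.02539) → ×s → (-3.17189,-0.83427) → (-3.17,-0.83)
v3: (1,-3.5) → rotate → (-2.87595,-2.23134) → ×s → (-2.33991,-1.81544) → (-2.34,-1.82)
v4: (3.5,-2) → rotate → (-0.55293,-3.99303) → ×s → (-0.44987,-3.24877) → (-0.45,-3.25)
v5: (3,-0.5) → rotate → (0.65303,-2.97045) → ×s → (0.53131,-2.41679) → (0.53,-2.42)
v6: (-0.5,3) → rotate → (2.59809,1.58112) → ×s → (2.11383,1.28642) → (2.11,1.29)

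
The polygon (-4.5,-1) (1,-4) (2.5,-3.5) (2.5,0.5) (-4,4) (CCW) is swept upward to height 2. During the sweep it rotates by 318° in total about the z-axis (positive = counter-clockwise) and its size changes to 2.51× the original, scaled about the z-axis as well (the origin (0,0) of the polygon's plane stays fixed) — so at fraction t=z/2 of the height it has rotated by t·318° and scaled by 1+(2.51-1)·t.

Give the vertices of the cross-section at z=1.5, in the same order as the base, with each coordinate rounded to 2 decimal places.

Cross-section at z=1.5: (3.20,9.30) (-8.39,2.64) (-9.15,-0.65) (-1.88,-5.10) (11.73,2.82)

t = z/height = 1.5/2 = 0.75
s = 1 + (scale-1)·z/height = 1 + (2.51-1)·1.5/2 = 2.132500
θ = twist·z/height = 318°·1.5/2 = 238.5000° = 4.162610 rad
cos θ = -0.522499, sin θ = -0.852640 (intermediates below are computed at full precision and shown rounded to 5 d.p.)
v1: (-4.5,-1) → rotate → (1.49860,4.35938) → ×s → (3.19577,9.29638) → (3.20,9.30)
v2: (1,-4) → rotate → (-3.93306,1.23735) → ×s → (-8.38725,2.63866) → (-8.39,2.64)
v3: (2.5,-3.5) → rotate → (-4.29049,-0.30286) → ×s → (-9.14946,-0.64584) → (-9.15,-0.65)
v4: (2.5,0.5) → rotate → (-0.87993,-2.39285) → ×s → (-1.87644,-5.10275) → (-1.88,-5.10)
v5: (-4,4) → rotate → (5.50055,1.32057) → ×s → (11.72993,2.81611) → (11.73,2.82)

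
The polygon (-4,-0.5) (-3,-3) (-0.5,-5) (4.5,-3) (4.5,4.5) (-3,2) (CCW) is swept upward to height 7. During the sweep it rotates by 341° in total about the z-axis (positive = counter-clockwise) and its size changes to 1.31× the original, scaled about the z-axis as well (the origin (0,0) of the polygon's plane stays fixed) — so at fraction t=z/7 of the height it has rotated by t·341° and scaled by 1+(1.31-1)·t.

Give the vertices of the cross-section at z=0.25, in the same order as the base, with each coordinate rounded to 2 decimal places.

t = z/height = 0.25/7 = 0.0357143
s = 1 + (scale-1)·z/height = 1 + (1.31-1)·0.25/7 = 1.011071
θ = twist·z/height = 341°·0.25/7 = 12.1786° = 0.212556 rad
cos θ = 0.977495, sin θ = 0.210959 (intermediates below are computed at full precision and shown rounded to 5 d.p.)
v1: (-4,-0.5) → rotate → (-3.80450,-1.33258) → ×s → (-3.84662,-1.34734) → (-3.85,-1.35)
v2: (-3,-3) → rotate → (-2.29961,-3.56536) → ×s → (-2.32507,-3.60484) → (-2.33,-3.60)
v3: (-0.5,-5) → rotate → (0.56605,-4.99295) → ×s → (0.57232,-5.04823) → (0.57,-5.05)
v4: (4.5,-3) → rotate → (5.03160,-1.98317) → ×s → (5.08731,-2.00512) → (5.09,-2.01)
v5: (4.5,4.5) → rotate → (3.44941,5.34804) → ×s → (3.48760,5.40725) → (3.49,5.41)
v6: (-3,2) → rotate → (-3.35440,1.32211) → ×s → (-3.39154,1.33675) → (-3.39,1.34)

Cross-section at z=0.25: (-3.85,-1.35) (-2.33,-3.60) (0.57,-5.05) (5.09,-2.01) (3.49,5.41) (-3.39,1.34)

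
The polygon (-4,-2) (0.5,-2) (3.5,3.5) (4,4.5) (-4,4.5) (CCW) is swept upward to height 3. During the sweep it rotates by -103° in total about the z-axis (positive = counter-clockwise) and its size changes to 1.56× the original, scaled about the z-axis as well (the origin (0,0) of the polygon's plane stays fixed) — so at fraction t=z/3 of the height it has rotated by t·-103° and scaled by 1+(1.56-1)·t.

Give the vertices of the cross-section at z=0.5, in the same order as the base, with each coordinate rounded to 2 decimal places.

Cross-section at z=0.5: (-4.82,-0.80) (-0.12,-2.25) (4.79,2.53) (5.63,3.41) (-2.73,5.99)

t = z/height = 0.5/3 = 0.166667
s = 1 + (scale-1)·z/height = 1 + (1.56-1)·0.5/3 = 1.093333
θ = twist·z/height = -103°·0.5/3 = -17.1667° = -0.299615 rad
cos θ = 0.955450, sin θ = -0.295152 (intermediates below are computed at full precision and shown rounded to 5 d.p.)
v1: (-4,-2) → rotate → (-4.41211,-0.73029) → ×s → (-4.82390,-0.79845) → (-4.82,-0.80)
v2: (0.5,-2) → rotate → (-0.11258,-2.05848) → ×s → (-0.12309,-2.25060) → (-0.12,-2.25)
v3: (3.5,3.5) → rotate → (4.37711,2.31104) → ×s → (4.78564,2.52674) → (4.79,2.53)
v4: (4,4.5) → rotate → (5.14999,3.11892) → ×s → (5.63065,3.41002) → (5.63,3.41)
v5: (-4,4.5) → rotate → (-2.49362,5.48014) → ×s → (-2.72635,5.99161) → (-2.73,5.99)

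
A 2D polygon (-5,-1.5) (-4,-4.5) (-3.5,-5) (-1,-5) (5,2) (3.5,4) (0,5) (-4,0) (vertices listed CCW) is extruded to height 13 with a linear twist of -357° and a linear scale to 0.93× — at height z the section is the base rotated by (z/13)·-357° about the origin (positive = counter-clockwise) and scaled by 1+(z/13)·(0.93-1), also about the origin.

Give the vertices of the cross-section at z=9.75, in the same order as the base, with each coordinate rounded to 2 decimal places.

Cross-section at z=9.75: (1.61,-4.68) (4.41,-3.62) (4.86,-3.13) (4.77,-0.76) (-2.08,4.66) (-3.92,3.16) (-4.73,-0.19) (0.15,-3.79)

t = z/height = 9.75/13 = 0.75
s = 1 + (scale-1)·z/height = 1 + (0.93-1)·9.75/13 = 0.947500
θ = twist·z/height = -357°·9.75/13 = -267.7500° = -4.673119 rad
cos θ = -0.039260, sin θ = 0.999229 (intermediates below are computed at full precision and shown rounded to 5 d.p.)
v1: (-5,-1.5) → rotate → (1.69514,-4.93726) → ×s → (1.60615,-4.67805) → (1.61,-4.68)
v2: (-4,-4.5) → rotate → (4.65357,-3.82025) → ×s → (4.40926,-3.61968) → (4.41,-3.62)
v3: (-3.5,-5) → rotate → (5.13355,-3.30100) → ×s → (4.86404,-3.12770) → (4.86,-3.13)
v4: (-1,-5) → rotate → (5.03540,-0.80293) → ×s → (4.77105,-0.76078) → (4.77,-0.76)
v5: (5,2) → rotate → (-2.19476,4.91763) → ×s → (-2.07953,4.65945) → (-2.08,4.66)
v6: (3.5,4) → rotate → (-4.13433,3.34026) → ×s → (-3.91727,3.16490) → (-3.92,3.16)
v7: (0,5) → rotate → (-4.99615,-0.19630) → ×s → (-4.73385,-0.18599) → (-4.73,-0.19)
v8: (-4,0) → rotate → (0.15704,-3.99692) → ×s → (0.14879,-3.78708) → (0.15,-3.79)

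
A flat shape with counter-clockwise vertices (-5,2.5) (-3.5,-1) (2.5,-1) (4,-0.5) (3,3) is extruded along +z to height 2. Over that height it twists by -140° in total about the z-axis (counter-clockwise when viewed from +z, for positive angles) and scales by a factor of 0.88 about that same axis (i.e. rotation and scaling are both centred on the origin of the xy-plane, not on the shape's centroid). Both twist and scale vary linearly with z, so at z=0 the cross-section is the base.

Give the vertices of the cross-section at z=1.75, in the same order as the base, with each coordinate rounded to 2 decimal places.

t = z/height = 1.75/2 = 0.875
s = 1 + (scale-1)·z/height = 1 + (0.88-1)·1.75/2 = 0.895000
θ = twist·z/height = -140°·1.75/2 = -122.5000° = -2.138028 rad
cos θ = -0.537300, sin θ = -0.843391 (intermediates below are computed at full precision and shown rounded to 5 d.p.)
v1: (-5,2.5) → rotate → (4.79498,2.87371) → ×s → (4.29150,2.57197) → (4.29,2.57)
v2: (-3.5,-1) → rotate → (1.03716,3.48917) → ×s → (0.92826,3.12281) → (0.93,3.12)
v3: (2.5,-1) → rotate → (-2.18664,-1.57118) → ×s → (-1.95704,-1.40621) → (-1.96,-1.41)
v4: (4,-0.5) → rotate → (-2.57089,-3.10492) → ×s → (-2.30095,-2.77890) → (-2.30,-2.78)
v5: (3,3) → rotate → (0.91828,-4.14207) → ×s → (0.82186,-3.70716) → (0.82,-3.71)

Cross-section at z=1.75: (4.29,2.57) (0.93,3.12) (-1.96,-1.41) (-2.30,-2.78) (0.82,-3.71)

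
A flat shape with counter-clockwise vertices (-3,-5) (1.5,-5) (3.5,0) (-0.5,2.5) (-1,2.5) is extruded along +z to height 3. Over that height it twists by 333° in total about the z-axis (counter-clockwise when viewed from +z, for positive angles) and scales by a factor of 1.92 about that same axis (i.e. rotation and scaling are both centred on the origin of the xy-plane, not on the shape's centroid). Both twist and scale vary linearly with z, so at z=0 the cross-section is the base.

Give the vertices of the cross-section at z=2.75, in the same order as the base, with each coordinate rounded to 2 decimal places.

Cross-section at z=2.75: (-10.72,-0.80) (-5.93,-7.58) (3.72,-5.27) (3.23,3.41) (2.70,4.17)

t = z/height = 2.75/3 = 0.916667
s = 1 + (scale-1)·z/height = 1 + (1.92-1)·2.75/3 = 1.843333
θ = twist·z/height = 333°·2.75/3 = 305.2500° = 5.327618 rad
cos θ = 0.577145, sin θ = -0.816642 (intermediates below are computed at full precision and shown rounded to 5 d.p.)
v1: (-3,-5) → rotate → (-5.81464,-0.43580) → ×s → (-10.71833,-0.80333) → (-10.72,-0.80)
v2: (1.5,-5) → rotate → (-3.21749,-4.11069) → ×s → (-5.93091,-7.57737) → (-5.93,-7.58)
v3: (3.5,0) → rotate → (2.02001,-2.85825) → ×s → (3.72355,-5.26870) → (3.72,-5.27)
v4: (-0.5,2.5) → rotate → (1.75303,1.85118) → ×s → (3.23142,3.41235) → (3.23,3.41)
v5: (-1,2.5) → rotate → (1.46446,2.25950) → ×s → (2.69949,4.16502) → (2.70,4.17)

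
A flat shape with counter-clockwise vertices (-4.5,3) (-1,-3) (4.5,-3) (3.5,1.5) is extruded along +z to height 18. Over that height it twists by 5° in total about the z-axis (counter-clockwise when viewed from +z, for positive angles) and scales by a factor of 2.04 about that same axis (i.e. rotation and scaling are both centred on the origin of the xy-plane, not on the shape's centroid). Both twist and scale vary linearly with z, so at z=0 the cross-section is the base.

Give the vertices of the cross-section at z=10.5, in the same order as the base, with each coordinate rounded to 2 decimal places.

Cross-section at z=10.5: (-7.47,4.45) (-1.36,-4.90) (7.47,-4.45) (5.49,2.69)

t = z/height = 10.5/18 = 0.583333
s = 1 + (scale-1)·z/height = 1 + (2.04-1)·10.5/18 = 1.606667
θ = twist·z/height = 5°·10.5/18 = 2.9167° = 0.050905 rad
cos θ = 0.998705, sin θ = 0.050883 (intermediates below are computed at full precision and shown rounded to 5 d.p.)
v1: (-4.5,3) → rotate → (-4.64682,2.76714) → ×s → (-7.46589,4.44587) → (-7.47,4.45)
v2: (-1,-3) → rotate → (-0.84605,-3.04700) → ×s → (-1.35933,-4.89551) → (-1.36,-4.90)
v3: (4.5,-3) → rotate → (4.64682,-2.76714) → ×s → (7.46589,-4.44587) → (7.47,-4.45)
v4: (3.5,1.5) → rotate → (3.41914,1.67615) → ×s → (5.49342,2.69301) → (5.49,2.69)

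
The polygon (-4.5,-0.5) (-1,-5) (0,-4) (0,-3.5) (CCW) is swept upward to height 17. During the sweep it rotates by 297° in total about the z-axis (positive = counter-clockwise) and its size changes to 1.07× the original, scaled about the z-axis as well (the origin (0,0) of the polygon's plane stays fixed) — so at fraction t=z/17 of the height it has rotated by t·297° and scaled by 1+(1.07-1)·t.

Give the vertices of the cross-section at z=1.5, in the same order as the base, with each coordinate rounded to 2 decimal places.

Cross-section at z=1.5: (-3.84,-2.45) (1.32,-4.96) (1.78,-3.61) (1.56,-3.16)

t = z/height = 1.5/17 = 0.0882353
s = 1 + (scale-1)·z/height = 1 + (1.07-1)·1.5/17 = 1.006176
θ = twist·z/height = 297°·1.5/17 = 26.2059° = 0.457379 rad
cos θ = 0.897213, sin θ = 0.441598 (intermediates below are computed at full precision and shown rounded to 5 d.p.)
v1: (-4.5,-0.5) → rotate → (-3.81666,-2.43580) → ×s → (-3.84023,-2.45084) → (-3.84,-2.45)
v2: (-1,-5) → rotate → (1.31078,-4.92766) → ×s → (1.31887,-4.95810) → (1.32,-4.96)
v3: (0,-4) → rotate → (1.76639,-3.58885) → ×s → (1.77730,-3.61102) → (1.78,-3.61)
v4: (0,-3.5) → rotate → (1.54559,-3.14025) → ×s → (1.55514,-3.15964) → (1.56,-3.16)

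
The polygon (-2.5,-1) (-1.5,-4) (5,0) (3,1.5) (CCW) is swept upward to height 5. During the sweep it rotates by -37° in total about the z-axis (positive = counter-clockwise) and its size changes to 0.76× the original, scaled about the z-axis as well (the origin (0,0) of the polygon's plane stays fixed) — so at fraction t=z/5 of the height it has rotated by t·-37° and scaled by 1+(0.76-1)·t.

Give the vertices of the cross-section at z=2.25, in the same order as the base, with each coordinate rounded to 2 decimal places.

Cross-section at z=2.25: (-2.39,-0.22) (-2.30,-3.04) (4.27,-1.28) (2.95,0.52)

t = z/height = 2.25/5 = 0.45
s = 1 + (scale-1)·z/height = 1 + (0.76-1)·2.25/5 = 0.892000
θ = twist·z/height = -37°·2.25/5 = -16.6500° = -0.290597 rad
cos θ = 0.958073, sin θ = -0.286525 (intermediates below are computed at full precision and shown rounded to 5 d.p.)
v1: (-2.5,-1) → rotate → (-2.68171,-0.24176) → ×s → (-2.39208,-0.21565) → (-2.39,-0.22)
v2: (-1.5,-4) → rotate → (-2.58321,-3.40250) → ×s → (-2.30422,-3.03503) → (-2.30,-3.04)
v3: (5,0) → rotate → (4.79036,-1.43262) → ×s → (4.27301,-1.27790) → (4.27,-1.28)
v4: (3,1.5) → rotate → (3.30401,0.57754) → ×s → (2.94717,0.51516) → (2.95,0.52)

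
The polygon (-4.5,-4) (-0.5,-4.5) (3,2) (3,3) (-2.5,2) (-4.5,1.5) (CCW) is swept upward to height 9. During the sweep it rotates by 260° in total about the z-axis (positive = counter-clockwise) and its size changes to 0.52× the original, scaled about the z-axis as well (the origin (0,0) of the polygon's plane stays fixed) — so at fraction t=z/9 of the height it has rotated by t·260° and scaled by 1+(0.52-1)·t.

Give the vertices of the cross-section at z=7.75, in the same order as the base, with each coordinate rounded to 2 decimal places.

t = z/height = 7.75/9 = 0.861111
s = 1 + (scale-1)·z/height = 1 + (0.52-1)·7.75/9 = 0.586667
θ = twist·z/height = 260°·7.75/9 = 223.8889° = 3.907598 rad
cos θ = -0.720686, sin θ = -0.693262 (intermediates below are computed at full precision and shown rounded to 5 d.p.)
v1: (-4.5,-4) → rotate → (0.47004,6.00242) → ×s → (0.27575,3.52142) → (0.28,3.52)
v2: (-0.5,-4.5) → rotate → (-2.75934,3.58972) → ×s → (-1.61881,2.10597) → (-1.62,2.11)
v3: (3,2) → rotate → (-0.77553,-3.52116) → ×s → (-0.45498,-2.06575) → (-0.45,-2.07)
v4: (3,3) → rotate → (-0.08227,-4.24184) → ×s → (-0.04827,-2.48855) → (-0.05,-2.49)
v5: (-2.5,2) → rotate → (3.18824,0.29178) → ×s → (1.87043,0.17118) → (1.87,0.17)
v6: (-4.5,1.5) → rotate → (4.28298,2.03865) → ×s → (2.51268,1.19601) → (2.51,1.20)

Cross-section at z=7.75: (0.28,3.52) (-1.62,2.11) (-0.45,-2.07) (-0.05,-2.49) (1.87,0.17) (2.51,1.20)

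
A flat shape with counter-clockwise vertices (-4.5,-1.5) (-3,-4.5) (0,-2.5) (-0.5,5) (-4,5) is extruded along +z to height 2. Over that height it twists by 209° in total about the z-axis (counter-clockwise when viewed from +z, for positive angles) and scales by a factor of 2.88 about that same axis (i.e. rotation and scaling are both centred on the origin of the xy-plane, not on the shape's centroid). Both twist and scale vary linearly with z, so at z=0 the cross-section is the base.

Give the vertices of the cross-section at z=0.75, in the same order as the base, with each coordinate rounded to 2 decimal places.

t = z/height = 0.75/2 = 0.375
s = 1 + (scale-1)·z/height = 1 + (2.88-1)·0.75/2 = 1.705000
θ = twist·z/height = 209°·0.75/2 = 78.3750° = 1.367902 rad
cos θ = 0.201505, sin θ = 0.979487 (intermediates below are computed at full precision and shown rounded to 5 d.p.)
v1: (-4.5,-1.5) → rotate → (0.56246,-4.70995) → ×s → (0.95899,-8.03047) → (0.96,-8.03)
v2: (-3,-4.5) → rotate → (3.80318,-3.84524) → ×s → (6.48442,-6.55613) → (6.48,-6.56)
v3: (0,-2.5) → rotate → (2.44872,-0.50376) → ×s → (4.17507,-0.85892) → (4.18,-0.86)
v4: (-0.5,5) → rotate → (-4.99819,0.51778) → ×s → (-8.52191,0.88282) → (-8.52,0.88)
v5: (-4,5) → rotate → (-5.70346,-2.91042) → ×s → (-9.72440,-4.96227) → (-9.72,-4.96)

Cross-section at z=0.75: (0.96,-8.03) (6.48,-6.56) (4.18,-0.86) (-8.52,0.88) (-9.72,-4.96)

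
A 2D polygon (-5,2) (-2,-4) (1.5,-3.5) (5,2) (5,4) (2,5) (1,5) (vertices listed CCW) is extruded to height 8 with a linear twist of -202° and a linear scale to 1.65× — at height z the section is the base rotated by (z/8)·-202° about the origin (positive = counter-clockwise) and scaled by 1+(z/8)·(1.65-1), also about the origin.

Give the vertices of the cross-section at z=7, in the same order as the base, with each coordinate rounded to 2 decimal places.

Cross-section at z=7: (8.01,-2.69) (2.78,6.44) (-2.66,5.35) (-7.65,-3.58) (-7.48,-6.71) (-2.69,-8.01) (-1.12,-7.92)

t = z/height = 7/8 = 0.875
s = 1 + (scale-1)·z/height = 1 + (1.65-1)·7/8 = 1.568750
θ = twist·z/height = -202°·7/8 = -176.7500° = -3.084869 rad
cos θ = -0.998392, sin θ = -0.056693 (intermediates below are computed at full precision and shown rounded to 5 d.p.)
v1: (-5,2) → rotate → (5.10534,-1.71332) → ×s → (8.00901,-2.68777) → (8.01,-2.69)
v2: (-2,-4) → rotate → (1.77001,4.10695) → ×s → (2.77671,6.44278) → (2.78,6.44)
v3: (1.5,-3.5) → rotate → (-1.69601,3.40933) → ×s → (-2.66062,5.34839) → (-2.66,5.35)
v4: (5,2) → rotate → (-4.87857,-2.28025) → ×s → (-7.65326,-3.57714) → (-7.65,-3.58)
v5: (5,4) → rotate → (-4.76519,-4.27703) → ×s → (-7.47539,-6.70959) → (-7.48,-6.71)
v6: (2,5) → rotate → (-1.71332,-5.10534) → ×s → (-2.68777,-8.00901) → (-2.69,-8.01)
v7: (1,5) → rotate → (-0.71493,-5.04865) → ×s → (-1.12154,-7.92007) → (-1.12,-7.92)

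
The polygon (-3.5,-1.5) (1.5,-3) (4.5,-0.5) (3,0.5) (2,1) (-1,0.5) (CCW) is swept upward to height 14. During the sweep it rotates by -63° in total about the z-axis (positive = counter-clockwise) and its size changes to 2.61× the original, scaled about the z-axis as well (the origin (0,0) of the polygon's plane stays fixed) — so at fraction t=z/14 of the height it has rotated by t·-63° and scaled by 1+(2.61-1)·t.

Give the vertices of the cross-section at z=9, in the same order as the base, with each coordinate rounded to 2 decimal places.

Cross-section at z=9: (-7.40,2.30) (-1.64,-6.62) (6.30,-6.72) (5.30,-3.19) (4.42,-1.10) (-0.89,2.10)

t = z/height = 9/14 = 0.642857
s = 1 + (scale-1)·z/height = 1 + (2.61-1)·9/14 = 2.035000
θ = twist·z/height = -63°·9/14 = -40.5000° = -0.706858 rad
cos θ = 0.760406, sin θ = -0.649448 (intermediates below are computed at full precision and shown rounded to 5 d.p.)
v1: (-3.5,-1.5) → rotate → (-3.63559,1.13246) → ×s → (-7.39843,2.30455) → (-7.40,2.30)
v2: (1.5,-3) → rotate → (-0.80774,-3.25539) → ×s → (-1.64374,-6.62472) → (-1.64,-6.62)
v3: (4.5,-0.5) → rotate → (3.09710,-3.30272) → ×s → (6.30260,-6.72103) → (6.30,-6.72)
v4: (3,0.5) → rotate → (2.60594,-1.56814) → ×s → (5.30309,-3.19117) → (5.30,-3.19)
v5: (2,1) → rotate → (2.17026,-0.53849) → ×s → (4.41648,-1.09583) → (4.42,-1.10)
v6: (-1,0.5) → rotate → (-0.43568,1.02965) → ×s → (-0.88661,2.09534) → (-0.89,2.10)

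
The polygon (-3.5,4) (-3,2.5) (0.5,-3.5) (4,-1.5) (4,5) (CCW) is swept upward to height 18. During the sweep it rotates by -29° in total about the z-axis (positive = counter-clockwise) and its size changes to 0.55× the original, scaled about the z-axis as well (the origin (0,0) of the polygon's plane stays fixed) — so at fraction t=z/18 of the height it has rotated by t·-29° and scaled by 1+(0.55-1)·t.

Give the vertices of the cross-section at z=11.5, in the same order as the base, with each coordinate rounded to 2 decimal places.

Cross-section at z=11.5: (-1.46,3.49) (-1.46,2.37) (-0.45,-2.48) (2.36,-1.92) (3.83,2.47)

t = z/height = 11.5/18 = 0.638889
s = 1 + (scale-1)·z/height = 1 + (0.55-1)·11.5/18 = 0.712500
θ = twist·z/height = -29°·11.5/18 = -18.5278° = -0.323371 rad
cos θ = 0.948170, sin θ = -0.317764 (intermediates below are computed at full precision and shown rounded to 5 d.p.)
v1: (-3.5,4) → rotate → (-2.04754,4.90485) → ×s → (-1.45887,3.49471) → (-1.46,3.49)
v2: (-3,2.5) → rotate → (-2.05010,3.32372) → ×s → (-1.46069,2.36815) → (-1.46,2.37)
v3: (0.5,-3.5) → rotate → (-0.63809,-3.47748) → ×s → (-0.45464,-2.47770) → (-0.45,-2.48)
v4: (4,-1.5) → rotate → (3.31603,-2.69331) → ×s → (2.36267,-1.91898) → (2.36,-1.92)
v5: (4,5) → rotate → (5.38150,3.46979) → ×s → (3.83432,2.47223) → (3.83,2.47)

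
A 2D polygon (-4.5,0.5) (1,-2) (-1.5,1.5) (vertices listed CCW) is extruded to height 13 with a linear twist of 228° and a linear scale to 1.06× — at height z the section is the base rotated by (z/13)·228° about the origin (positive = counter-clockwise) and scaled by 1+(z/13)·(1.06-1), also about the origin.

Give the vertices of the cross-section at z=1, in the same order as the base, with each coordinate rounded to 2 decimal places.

t = z/height = 1/13 = 0.0769231
s = 1 + (scale-1)·z/height = 1 + (1.06-1)·1/13 = 1.004615
θ = twist·z/height = 228°·1/13 = 17.5385° = 0.306104 rad
cos θ = 0.953515, sin θ = 0.301346 (intermediates below are computed at full precision and shown rounded to 5 d.p.)
v1: (-4.5,0.5) → rotate → (-4.44149,-0.87930) → ×s → (-4.46199,-0.88336) → (-4.46,-0.88)
v2: (1,-2) → rotate → (1.55621,-1.60568) → ×s → (1.56339,-1.61309) → (1.56,-1.61)
v3: (-1.5,1.5) → rotate → (-1.88229,0.97825) → ×s → (-1.89098,0.98277) → (-1.89,0.98)

Cross-section at z=1: (-4.46,-0.88) (1.56,-1.61) (-1.89,0.98)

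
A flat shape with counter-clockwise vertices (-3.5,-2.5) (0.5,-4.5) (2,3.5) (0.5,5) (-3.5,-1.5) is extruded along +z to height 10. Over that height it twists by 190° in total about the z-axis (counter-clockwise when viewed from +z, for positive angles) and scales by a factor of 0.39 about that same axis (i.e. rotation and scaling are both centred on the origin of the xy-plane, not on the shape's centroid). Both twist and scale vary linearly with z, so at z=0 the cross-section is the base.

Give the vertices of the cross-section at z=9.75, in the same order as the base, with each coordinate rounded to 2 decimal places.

Cross-section at z=9.75: (1.32,1.14) (-0.37,1.80) (-0.68,-1.49) (-0.02,-2.04) (1.36,0.74)

t = z/height = 9.75/10 = 0.975
s = 1 + (scale-1)·z/height = 1 + (0.39-1)·9.75/10 = 0.405250
θ = twist·z/height = 190°·9.75/10 = 185.2500° = 3.233222 rad
cos θ = -0.995805, sin θ = -0.091502 (intermediates below are computed at full precision and shown rounded to 5 d.p.)
v1: (-3.5,-2.5) → rotate → (3.25656,2.80977) → ×s → (1.31972,1.13866) → (1.32,1.14)
v2: (0.5,-4.5) → rotate → (-0.90966,4.43537) → ×s → (-0.36864,1.79743) → (-0.37,1.80)
v3: (2,3.5) → rotate → (-1.67135,-3.66832) → ×s → (-0.67732,-1.48659) → (-0.68,-1.49)
v4: (0.5,5) → rotate → (-0.04039,-5.02478) → ×s → (-0.01637,-2.03629) → (-0.02,-2.04)
v5: (-3.5,-1.5) → rotate → (3.34806,1.81396) → ×s → (1.35680,0.73511) → (1.36,0.74)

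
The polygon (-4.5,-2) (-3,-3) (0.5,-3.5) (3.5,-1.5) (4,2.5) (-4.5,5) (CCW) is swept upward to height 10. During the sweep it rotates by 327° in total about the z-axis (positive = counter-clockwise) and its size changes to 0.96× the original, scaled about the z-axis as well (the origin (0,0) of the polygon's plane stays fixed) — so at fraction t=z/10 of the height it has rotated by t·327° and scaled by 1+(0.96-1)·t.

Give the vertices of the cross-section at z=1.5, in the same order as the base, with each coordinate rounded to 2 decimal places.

t = z/height = 1.5/10 = 0.15
s = 1 + (scale-1)·z/height = 1 + (0.96-1)·1.5/10 = 0.994000
θ = twist·z/height = 327°·1.5/10 = 49.0500° = 0.856084 rad
cos θ = 0.655400, sin θ = 0.755282 (intermediates below are computed at full precision and shown rounded to 5 d.p.)
v1: (-4.5,-2) → rotate → (-1.43874,-4.70957) → ×s → (-1.43010,-4.68131) → (-1.43,-4.68)
v2: (-3,-3) → rotate → (0.29964,-4.23205) → ×s → (0.29785,-4.20665) → (0.30,-4.21)
v3: (0.5,-3.5) → rotate → (2.97119,-1.91626) → ×s → (2.95336,-1.90476) → (2.95,-1.90)
v4: (3.5,-1.5) → rotate → (3.42682,1.66039) → ×s → (3.40626,1.65042) → (3.41,1.65)
v5: (4,2.5) → rotate → (0.73340,4.65963) → ×s → (0.72900,4.63167) → (0.73,4.63)
v6: (-4.5,5) → rotate → (-6.72571,-0.12177) → ×s → (-6.68536,-0.12104) → (-6.69,-0.12)

Cross-section at z=1.5: (-1.43,-4.68) (0.30,-4.21) (2.95,-1.90) (3.41,1.65) (0.73,4.63) (-6.69,-0.12)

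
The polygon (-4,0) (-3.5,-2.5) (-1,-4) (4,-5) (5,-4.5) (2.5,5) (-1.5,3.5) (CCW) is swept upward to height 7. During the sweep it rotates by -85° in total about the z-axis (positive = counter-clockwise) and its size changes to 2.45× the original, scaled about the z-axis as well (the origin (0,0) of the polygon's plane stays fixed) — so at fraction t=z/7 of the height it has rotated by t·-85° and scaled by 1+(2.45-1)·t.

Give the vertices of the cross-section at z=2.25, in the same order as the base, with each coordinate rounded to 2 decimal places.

Cross-section at z=2.25: (-5.21,2.69) (-6.24,-0.90) (-3.99,-4.54) (1.85,-9.20) (3.48,-9.23) (6.62,4.83) (0.40,5.57)

t = z/height = 2.25/7 = 0.321429
s = 1 + (scale-1)·z/height = 1 + (2.45-1)·2.25/7 = 1.466071
θ = twist·z/height = -85°·2.25/7 = -27.3214° = -0.476849 rad
cos θ = 0.888446, sin θ = -0.458982 (intermediates below are computed at full precision and shown rounded to 5 d.p.)
v1: (-4,0) → rotate → (-3.55378,1.83593) → ×s → (-5.21010,2.69160) → (-5.21,2.69)
v2: (-3.5,-2.5) → rotate → (-4.25701,-0.61468) → ×s → (-6.24109,-0.90116) → (-6.24,-0.90)
v3: (-1,-4) → rotate → (-2.72437,-3.09480) → ×s → (-3.99413,-4.53720) → (-3.99,-4.54)
v4: (4,-5) → rotate → (1.25887,-6.27816) → ×s → (1.84560,-9.20422) → (1.85,-9.20)
v5: (5,-4.5) → rotate → (2.37681,-6.29291) → ×s → (3.48457,-9.22586) → (3.48,-9.23)
v6: (2.5,5) → rotate → (4.51602,3.29477) → ×s → (6.62081,4.83037) → (6.62,4.83)
v7: (-1.5,3.5) → rotate → (0.27377,3.79803) → ×s → (0.40136,5.56819) → (0.40,5.57)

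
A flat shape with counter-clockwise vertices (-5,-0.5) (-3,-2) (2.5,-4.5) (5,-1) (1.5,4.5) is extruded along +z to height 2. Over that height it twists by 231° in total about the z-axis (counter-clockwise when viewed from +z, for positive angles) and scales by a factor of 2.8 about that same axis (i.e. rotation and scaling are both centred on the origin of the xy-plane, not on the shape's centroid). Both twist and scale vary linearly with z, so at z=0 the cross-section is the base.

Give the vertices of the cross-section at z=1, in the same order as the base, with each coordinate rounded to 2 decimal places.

t = z/height = 1/2 = 0.5
s = 1 + (scale-1)·z/height = 1 + (2.8-1)·1/2 = 1.900000
θ = twist·z/height = 231°·1/2 = 115.5000° = 2.015855 rad
cos θ = -0.430511, sin θ = 0.902585 (intermediates below are computed at full precision and shown rounded to 5 d.p.)
v1: (-5,-0.5) → rotate → (2.60385,-4.29767) → ×s → (4.94731,-8.16557) → (4.95,-8.17)
v2: (-3,-2) → rotate → (3.09670,-1.84673) → ×s → (5.88374,-3.50879) → (5.88,-3.51)
v3: (2.5,-4.5) → rotate → (2.98536,4.19376) → ×s → (5.67218,7.96815) → (5.67,7.97)
v4: (5,-1) → rotate → (-1.24997,4.94344) → ×s → (-2.37494,9.39253) → (-2.37,9.39)
v5: (1.5,4.5) → rotate → (-4.70740,-0.58342) → ×s → (-8.94406,-1.10850) → (-8.94,-1.11)

Cross-section at z=1: (4.95,-8.17) (5.88,-3.51) (5.67,7.97) (-2.37,9.39) (-8.94,-1.11)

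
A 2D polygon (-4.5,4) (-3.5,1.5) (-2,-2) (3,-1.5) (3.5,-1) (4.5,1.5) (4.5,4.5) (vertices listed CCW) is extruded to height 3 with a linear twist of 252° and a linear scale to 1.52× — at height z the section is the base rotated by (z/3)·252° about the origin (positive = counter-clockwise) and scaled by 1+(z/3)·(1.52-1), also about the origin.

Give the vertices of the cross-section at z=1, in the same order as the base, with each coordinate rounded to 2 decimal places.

Cross-section at z=1: (-5.22,-4.76) (-2.18,-3.90) (2.09,-2.58) (2.12,3.32) (1.60,3.96) (-1.20,5.44) (-4.70,5.80)

t = z/height = 1/3 = 0.333333
s = 1 + (scale-1)·z/height = 1 + (1.52-1)·1/3 = 1.173333
θ = twist·z/height = 252°·1/3 = 84.0000° = 1.466077 rad
cos θ = 0.104528, sin θ = 0.994522 (intermediates below are computed at full precision and shown rounded to 5 d.p.)
v1: (-4.5,4) → rotate → (-4.44847,-4.05723) → ×s → (-5.21953,-4.76049) → (-5.22,-4.76)
v2: (-3.5,1.5) → rotate → (-1.85763,-3.32403) → ×s → (-2.17962,-3.90020) → (-2.18,-3.90)
v3: (-2,-2) → rotate → (1.77999,-2.19810) → ×s → (2.08852,-2.57910) → (2.09,-2.58)
v4: (3,-1.5) → rotate → (1.80537,2.82677) → ×s → (2.11830,3.31675) → (2.12,3.32)
v5: (3.5,-1) → rotate → (1.36037,3.37630) → ×s → (1.59617,3.96152) → (1.60,3.96)
v6: (4.5,1.5) → rotate → (-1.02140,4.63214) → ×s → (-1.19845,5.43505) → (-1.20,5.44)
v7: (4.5,4.5) → rotate → (-4.00497,4.94573) → ×s → (-4.69917,5.80299) → (-4.70,5.80)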